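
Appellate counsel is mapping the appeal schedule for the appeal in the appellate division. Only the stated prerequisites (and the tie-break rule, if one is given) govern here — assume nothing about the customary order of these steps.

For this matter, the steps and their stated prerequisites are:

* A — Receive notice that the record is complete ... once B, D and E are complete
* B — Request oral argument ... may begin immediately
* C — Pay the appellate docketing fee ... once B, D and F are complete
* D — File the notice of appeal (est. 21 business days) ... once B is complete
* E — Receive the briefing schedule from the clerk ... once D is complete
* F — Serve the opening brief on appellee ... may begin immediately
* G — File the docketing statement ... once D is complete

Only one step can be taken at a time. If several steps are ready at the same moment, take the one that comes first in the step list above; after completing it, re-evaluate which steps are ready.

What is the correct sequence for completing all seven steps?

B D E A F C G

B and F have no prerequisites; B is listed earlier, so B is first.
D now also ready, so the ready set is {D, F}; D is listed earlier → D.
E, F and G are all available; E is listed earlier → E.
Ready: A, F and G. A is listed earlier → A.
Now F and G have their prerequisites met. F is listed earlier, so F next.
C now also ready, so the ready set is {C, G}; C is listed earlier → C.
G needed D, now all done → G.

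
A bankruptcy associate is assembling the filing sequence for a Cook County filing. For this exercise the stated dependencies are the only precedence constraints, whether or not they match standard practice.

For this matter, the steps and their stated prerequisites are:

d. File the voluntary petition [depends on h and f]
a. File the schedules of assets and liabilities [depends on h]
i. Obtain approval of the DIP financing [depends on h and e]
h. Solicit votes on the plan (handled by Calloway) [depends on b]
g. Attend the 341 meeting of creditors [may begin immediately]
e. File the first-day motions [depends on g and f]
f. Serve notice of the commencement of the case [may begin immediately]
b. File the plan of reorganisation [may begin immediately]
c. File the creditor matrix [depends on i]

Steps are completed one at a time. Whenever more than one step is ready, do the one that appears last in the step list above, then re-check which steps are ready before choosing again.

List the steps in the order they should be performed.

b f g e h i c a d

Nothing is required for b, f and g. b is listed later → b first.
f, g and h are all available; f is listed later → f.
Now g and h have their prerequisites met. g is listed later, so g next.
Now e and h have their prerequisites met. e is listed later, so e next.
h needed b, now all done → h.
Now i, a and d have their prerequisites met. i is listed later, so i next.
Ready: c, a and d. c is listed later → c.
Ready: a and d. a is listed later → a.
Next only d has its prerequisites met → d.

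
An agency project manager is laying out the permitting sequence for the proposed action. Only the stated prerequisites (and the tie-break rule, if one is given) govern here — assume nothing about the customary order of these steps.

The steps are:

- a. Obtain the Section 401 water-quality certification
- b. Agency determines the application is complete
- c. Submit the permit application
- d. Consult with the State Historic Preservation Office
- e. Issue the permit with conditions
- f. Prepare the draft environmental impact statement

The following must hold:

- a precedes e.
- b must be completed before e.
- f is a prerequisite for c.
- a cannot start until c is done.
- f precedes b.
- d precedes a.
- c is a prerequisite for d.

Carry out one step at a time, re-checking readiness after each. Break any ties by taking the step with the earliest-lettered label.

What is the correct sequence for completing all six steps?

Only f has no prerequisites, so it is first.
b and c are both available; b has the earlier label → b.
That leaves c as the only ready step → c.
Next only d has its prerequisites met → d.
a needed c and d, now all done → a.
That leaves e as the only ready step → e.

f, b, c, d, a, e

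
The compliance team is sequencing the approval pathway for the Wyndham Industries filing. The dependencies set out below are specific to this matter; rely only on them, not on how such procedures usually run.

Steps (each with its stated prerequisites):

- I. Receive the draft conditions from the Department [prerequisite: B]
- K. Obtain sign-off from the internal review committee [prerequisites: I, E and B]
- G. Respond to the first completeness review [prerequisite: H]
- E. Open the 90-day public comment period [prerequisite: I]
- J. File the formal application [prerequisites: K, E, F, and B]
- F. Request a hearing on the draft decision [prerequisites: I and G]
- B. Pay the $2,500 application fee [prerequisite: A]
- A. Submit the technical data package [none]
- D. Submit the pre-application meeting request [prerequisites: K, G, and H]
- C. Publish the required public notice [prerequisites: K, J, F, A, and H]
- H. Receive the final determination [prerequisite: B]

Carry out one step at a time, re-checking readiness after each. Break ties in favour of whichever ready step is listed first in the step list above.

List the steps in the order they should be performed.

A → B → I → E → K → H → G → F → J → D → C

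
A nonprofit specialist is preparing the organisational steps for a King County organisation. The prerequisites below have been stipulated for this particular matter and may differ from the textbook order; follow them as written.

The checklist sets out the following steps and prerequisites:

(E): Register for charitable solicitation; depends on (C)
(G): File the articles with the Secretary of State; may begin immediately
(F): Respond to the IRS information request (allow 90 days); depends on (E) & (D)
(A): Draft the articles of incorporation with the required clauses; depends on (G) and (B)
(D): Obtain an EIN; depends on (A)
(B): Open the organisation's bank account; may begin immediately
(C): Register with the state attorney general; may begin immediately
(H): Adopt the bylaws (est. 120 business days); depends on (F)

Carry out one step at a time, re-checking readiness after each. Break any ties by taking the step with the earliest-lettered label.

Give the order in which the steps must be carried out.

(B), (C), (E), (G), (A), (D), (F), (H)

(B), (C) and (G) have no prerequisites; (B) has the earlier label, so (B) is first.
(C) and (G) are both available; (C) has the earlier label → (C).
Now (E) and (G) have their prerequisites met. (E) has the earlier label, so (E) next.
That leaves (G) as the only ready step → (G).
(A) needed (B) and (G), now all done → (A).
That leaves (D) as the only ready step → (D).
(F) needed (D) and (E), now all done → (F).
That leaves (H) as the only ready step → (H).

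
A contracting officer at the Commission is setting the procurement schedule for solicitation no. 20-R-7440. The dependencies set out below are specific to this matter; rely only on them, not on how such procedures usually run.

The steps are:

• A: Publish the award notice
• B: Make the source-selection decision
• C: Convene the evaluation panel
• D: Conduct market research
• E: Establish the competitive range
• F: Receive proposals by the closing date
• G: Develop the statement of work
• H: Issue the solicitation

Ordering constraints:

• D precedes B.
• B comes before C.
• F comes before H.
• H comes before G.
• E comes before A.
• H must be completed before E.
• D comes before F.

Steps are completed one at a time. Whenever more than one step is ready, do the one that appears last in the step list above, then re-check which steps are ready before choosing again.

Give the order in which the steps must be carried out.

D F H G E B C A

D has no prerequisites → D first.
Ready: F and B. F is listed later → F.
Ready: H and B. H is listed later → H.
G and E now also ready, so the ready set is {G, E, B}; G is listed later → G.
E and B are both available; E is listed later → E.
B and A are both available; B is listed later → B.
C now also ready, so the ready set is {C, A}; C is listed later → C.
Next only A has its prerequisites met → A.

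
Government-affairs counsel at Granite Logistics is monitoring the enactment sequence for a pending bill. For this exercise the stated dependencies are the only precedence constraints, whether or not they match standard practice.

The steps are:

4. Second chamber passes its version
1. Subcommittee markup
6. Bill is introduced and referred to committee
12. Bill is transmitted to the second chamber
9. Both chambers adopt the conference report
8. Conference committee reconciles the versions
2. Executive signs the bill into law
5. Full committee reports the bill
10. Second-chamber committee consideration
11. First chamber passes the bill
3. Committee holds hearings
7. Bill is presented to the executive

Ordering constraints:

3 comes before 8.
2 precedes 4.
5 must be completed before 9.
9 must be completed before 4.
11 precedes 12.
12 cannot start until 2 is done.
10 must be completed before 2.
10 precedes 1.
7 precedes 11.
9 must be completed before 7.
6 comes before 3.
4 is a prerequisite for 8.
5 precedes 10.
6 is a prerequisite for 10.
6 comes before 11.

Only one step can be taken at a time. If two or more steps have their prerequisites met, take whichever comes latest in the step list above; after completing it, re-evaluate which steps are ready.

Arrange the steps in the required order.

5, 9, 7, 6, 3, 11, 10, 2, 12, 1, 4, 8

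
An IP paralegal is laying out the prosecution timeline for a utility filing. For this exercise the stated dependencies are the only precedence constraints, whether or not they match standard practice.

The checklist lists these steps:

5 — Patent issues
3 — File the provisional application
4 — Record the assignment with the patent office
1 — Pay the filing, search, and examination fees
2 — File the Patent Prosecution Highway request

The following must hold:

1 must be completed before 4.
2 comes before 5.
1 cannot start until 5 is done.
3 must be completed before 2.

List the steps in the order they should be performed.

3 2 5 1 4

Only 3 has no prerequisites, so it is first.
2 needed 3, now all done → 2.
Next only 5 has its prerequisites met → 5.
1 needed 5, now all done → 1.
4 needed 1, now all done → 4.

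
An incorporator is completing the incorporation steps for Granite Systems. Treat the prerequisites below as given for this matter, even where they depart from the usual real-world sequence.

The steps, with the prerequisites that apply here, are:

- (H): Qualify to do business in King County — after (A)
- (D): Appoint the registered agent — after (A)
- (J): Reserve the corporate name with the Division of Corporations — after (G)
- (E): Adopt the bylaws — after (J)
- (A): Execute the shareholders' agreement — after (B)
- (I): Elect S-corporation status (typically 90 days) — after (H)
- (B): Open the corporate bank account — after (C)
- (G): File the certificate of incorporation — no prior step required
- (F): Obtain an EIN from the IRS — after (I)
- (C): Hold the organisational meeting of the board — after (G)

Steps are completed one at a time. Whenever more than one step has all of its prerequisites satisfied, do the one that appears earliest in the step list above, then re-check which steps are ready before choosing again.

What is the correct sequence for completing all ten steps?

(G) (J) (E) (C) (B) (A) (H) (D) (I) (F)

(G) has no prerequisites → (G) first.
Ready: (J) and (C). (J) is listed earlier → (J).
(E) now also ready, so the ready set is {(E), (C)}; (E) is listed earlier → (E).
Next only (C) has its prerequisites met → (C).
Next only (B) has its prerequisites met → (B).
That leaves (A) as the only ready step → (A).
(H) and (D) are both available; (H) is listed earlier → (H).
Now (D) and (I) have their prerequisites met. (D) is listed earlier, so (D) next.
(I) is the only step now ready → (I).
Next only (F) has its prerequisites met → (F).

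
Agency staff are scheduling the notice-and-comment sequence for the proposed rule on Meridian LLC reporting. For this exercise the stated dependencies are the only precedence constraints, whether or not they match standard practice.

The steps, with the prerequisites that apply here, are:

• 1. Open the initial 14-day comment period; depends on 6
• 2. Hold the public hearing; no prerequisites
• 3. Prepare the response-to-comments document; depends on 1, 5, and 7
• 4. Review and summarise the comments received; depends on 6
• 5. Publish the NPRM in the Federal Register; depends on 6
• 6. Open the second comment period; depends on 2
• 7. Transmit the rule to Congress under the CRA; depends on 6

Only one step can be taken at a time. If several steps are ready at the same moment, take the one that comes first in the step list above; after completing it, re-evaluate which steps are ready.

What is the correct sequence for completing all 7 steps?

2, 6, 1, 4, 5, 7, 3

2 is the only step with nothing outstanding, so it goes first.
That leaves 6 as the only ready step → 6.
Now 1, 4, 5 and 7 have their prerequisites met. 1 is listed earlier, so 1 next.
Ready: 4, 5 and 7. 4 is listed earlier → 4.
Now 5 and 7 have their prerequisites met. 5 is listed earlier, so 5 next.
That leaves 7 as the only ready step → 7.
That leaves 3 as the only ready step → 3.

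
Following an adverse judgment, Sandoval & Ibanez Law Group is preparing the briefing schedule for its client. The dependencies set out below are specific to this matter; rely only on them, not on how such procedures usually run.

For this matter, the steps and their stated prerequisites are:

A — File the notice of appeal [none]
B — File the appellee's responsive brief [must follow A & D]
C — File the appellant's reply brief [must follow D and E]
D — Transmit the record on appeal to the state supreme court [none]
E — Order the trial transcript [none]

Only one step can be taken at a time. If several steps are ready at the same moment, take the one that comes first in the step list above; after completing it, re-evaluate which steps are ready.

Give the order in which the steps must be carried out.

A, D, B, E, C

Nothing is required for A, D and E. A is listed earlier → A first.
D and E are both available; D is listed earlier → D.
B now also ready, so the ready set is {B, E}; B is listed earlier → B.
E is the only step now ready → E.
That leaves C as the only ready step → C.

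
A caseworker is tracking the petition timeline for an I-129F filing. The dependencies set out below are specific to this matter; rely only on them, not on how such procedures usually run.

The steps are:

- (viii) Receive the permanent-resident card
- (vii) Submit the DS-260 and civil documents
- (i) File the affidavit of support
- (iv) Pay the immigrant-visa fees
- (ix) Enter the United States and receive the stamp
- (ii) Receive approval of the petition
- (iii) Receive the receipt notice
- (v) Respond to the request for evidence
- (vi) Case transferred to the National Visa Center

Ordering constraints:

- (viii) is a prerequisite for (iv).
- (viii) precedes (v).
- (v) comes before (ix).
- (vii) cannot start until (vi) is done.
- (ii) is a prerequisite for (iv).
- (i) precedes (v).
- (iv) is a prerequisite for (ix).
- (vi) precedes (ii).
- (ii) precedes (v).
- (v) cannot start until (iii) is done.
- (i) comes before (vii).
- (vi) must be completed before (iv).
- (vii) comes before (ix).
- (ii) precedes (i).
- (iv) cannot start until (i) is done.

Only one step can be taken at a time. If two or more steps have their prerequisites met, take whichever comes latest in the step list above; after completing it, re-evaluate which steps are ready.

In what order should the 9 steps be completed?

(vi), (iii) and (viii) have no prerequisites; (vi) is listed later, so (vi) is first.
(ii) now also ready, so the ready set is {(iii), (ii), (viii)}; (iii) is listed later → (iii).
(ii) and (viii) are both available; (ii) is listed later → (ii).
(i) now also ready, so the ready set is {(i), (viii)}; (i) is listed later → (i).
Ready: (vii) and (viii). (vii) is listed later → (vii).
Next only (viii) has its prerequisites met → (viii).
Ready: (v) and (iv). (v) is listed later → (v).
(iv) is the only step now ready → (iv).
(ix) is the only step now ready → (ix).

(vi) (iii) (ii) (i) (vii) (viii) (v) (iv) (ix)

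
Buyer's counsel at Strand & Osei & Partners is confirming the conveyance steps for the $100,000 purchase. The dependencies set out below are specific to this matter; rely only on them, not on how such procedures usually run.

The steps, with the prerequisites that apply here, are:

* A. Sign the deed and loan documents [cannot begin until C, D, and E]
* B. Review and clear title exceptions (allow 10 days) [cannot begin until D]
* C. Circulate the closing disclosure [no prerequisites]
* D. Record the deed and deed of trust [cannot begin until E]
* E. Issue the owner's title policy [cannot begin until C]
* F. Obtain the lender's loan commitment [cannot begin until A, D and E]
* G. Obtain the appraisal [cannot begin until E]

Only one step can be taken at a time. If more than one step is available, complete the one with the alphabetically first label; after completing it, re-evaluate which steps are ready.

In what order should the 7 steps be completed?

C, E, D, A, B, F, G

Only C has no prerequisites, so it is first.
That leaves E as the only ready step → E.
D and G are both available; D has the earlier label → D.
Ready: A, B and G. A has the earlier label → A.
F now also ready, so the ready set is {B, F, G}; B has the earlier label → B.
F and G are both available; F has the earlier label → F.
That leaves G as the only ready step → G.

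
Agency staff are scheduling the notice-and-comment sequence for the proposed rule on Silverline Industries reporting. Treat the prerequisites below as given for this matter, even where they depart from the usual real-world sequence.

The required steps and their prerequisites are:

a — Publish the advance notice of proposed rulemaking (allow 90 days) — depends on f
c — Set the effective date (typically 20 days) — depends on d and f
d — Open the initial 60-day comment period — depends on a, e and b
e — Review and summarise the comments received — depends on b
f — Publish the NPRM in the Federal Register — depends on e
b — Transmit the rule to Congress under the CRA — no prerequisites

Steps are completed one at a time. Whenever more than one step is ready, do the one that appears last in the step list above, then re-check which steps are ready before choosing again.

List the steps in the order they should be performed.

b has no prerequisites → b first.
e needed b, now all done → e.
f is the only step now ready → f.
a needed f, now all done → a.
That leaves d as the only ready step → d.
Next only c has its prerequisites met → c.

b, e, f, a, d, c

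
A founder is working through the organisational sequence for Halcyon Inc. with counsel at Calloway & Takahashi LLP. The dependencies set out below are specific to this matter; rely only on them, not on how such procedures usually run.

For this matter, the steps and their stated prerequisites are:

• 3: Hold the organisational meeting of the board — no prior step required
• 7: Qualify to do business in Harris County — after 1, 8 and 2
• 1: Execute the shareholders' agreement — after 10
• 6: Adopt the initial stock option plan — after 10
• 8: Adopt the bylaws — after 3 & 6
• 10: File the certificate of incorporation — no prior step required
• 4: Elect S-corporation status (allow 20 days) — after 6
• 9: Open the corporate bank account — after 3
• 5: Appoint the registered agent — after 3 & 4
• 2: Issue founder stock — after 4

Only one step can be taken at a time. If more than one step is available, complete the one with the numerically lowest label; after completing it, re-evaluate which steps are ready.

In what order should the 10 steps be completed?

3 and 10 have no prerequisites; 3 has the earlier label, so 3 is first.
9 and 10 are both available; 9 has the earlier label → 9.
Next only 10 has its prerequisites met → 10.
1 and 6 are both available; 1 has the earlier label → 1.
Next only 6 has its prerequisites met → 6.
Now 4 and 8 have their prerequisites met. 4 has the earlier label, so 4 next.
Ready: 2, 5 and 8. 2 has the earlier label → 2.
Now 5 and 8 have their prerequisites met. 5 has the earlier label, so 5 next.
Next only 8 has its prerequisites met → 8.
Next only 7 has its prerequisites met → 7.

3, 9, 10, 1, 6, 4, 2, 5, 8, 7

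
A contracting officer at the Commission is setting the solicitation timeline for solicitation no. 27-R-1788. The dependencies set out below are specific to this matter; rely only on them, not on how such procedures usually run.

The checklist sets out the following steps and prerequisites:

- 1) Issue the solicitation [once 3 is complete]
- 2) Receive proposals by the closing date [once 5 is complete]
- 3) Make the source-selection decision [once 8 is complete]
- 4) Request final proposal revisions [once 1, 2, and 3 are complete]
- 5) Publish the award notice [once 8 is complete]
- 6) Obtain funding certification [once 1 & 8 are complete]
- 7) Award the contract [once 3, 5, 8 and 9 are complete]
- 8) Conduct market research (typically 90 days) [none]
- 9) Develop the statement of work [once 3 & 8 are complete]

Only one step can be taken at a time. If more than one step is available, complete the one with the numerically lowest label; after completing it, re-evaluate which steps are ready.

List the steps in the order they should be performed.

8, 3, 1, 5, 2, 4, 6, 9, 7

8 is the only step with nothing outstanding, so it goes first.
Ready: 3 and 5. 3 has the earlier label → 3.
1 and 9 now also ready, so the ready set is {1, 5, 9}; 1 has the earlier label → 1.
6 now also ready, so the ready set is {5, 6, 9}; 5 has the earlier label → 5.
Ready: 2, 6 and 9. 2 has the earlier label → 2.
Ready: 4, 6 and 9. 4 has the earlier label → 4.
Ready: 6 and 9. 6 has the earlier label → 6.
Next only 9 has its prerequisites met → 9.
7 is the only step now ready → 7.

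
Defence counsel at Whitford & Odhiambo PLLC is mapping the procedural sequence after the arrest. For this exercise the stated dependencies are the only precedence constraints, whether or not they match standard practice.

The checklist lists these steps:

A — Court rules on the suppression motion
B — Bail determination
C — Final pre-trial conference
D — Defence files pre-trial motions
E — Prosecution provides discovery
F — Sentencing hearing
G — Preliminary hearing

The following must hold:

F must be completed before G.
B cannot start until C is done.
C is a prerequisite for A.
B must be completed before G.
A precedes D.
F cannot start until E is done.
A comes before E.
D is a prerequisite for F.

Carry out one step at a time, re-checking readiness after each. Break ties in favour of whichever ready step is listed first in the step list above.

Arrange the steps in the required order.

Only C has no prerequisites, so it is first.
Now A and B have their prerequisites met. A is listed earlier, so A next.
B, D and E are all available; B is listed earlier → B.
Now D and E have their prerequisites met. D is listed earlier, so D next.
That leaves E as the only ready step → E.
Next only F has its prerequisites met → F.
Next only G has its prerequisites met → G.

C, A, B, D, E, F, G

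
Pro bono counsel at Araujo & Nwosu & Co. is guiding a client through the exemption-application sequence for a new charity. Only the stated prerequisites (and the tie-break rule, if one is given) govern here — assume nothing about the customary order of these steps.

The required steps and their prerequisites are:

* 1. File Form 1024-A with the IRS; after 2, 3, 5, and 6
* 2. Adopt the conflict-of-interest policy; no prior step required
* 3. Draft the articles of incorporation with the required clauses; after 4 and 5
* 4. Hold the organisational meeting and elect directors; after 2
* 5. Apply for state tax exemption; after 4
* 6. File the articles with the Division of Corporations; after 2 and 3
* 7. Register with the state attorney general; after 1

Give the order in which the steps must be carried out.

2 → 4 → 5 → 3 → 6 → 1 → 7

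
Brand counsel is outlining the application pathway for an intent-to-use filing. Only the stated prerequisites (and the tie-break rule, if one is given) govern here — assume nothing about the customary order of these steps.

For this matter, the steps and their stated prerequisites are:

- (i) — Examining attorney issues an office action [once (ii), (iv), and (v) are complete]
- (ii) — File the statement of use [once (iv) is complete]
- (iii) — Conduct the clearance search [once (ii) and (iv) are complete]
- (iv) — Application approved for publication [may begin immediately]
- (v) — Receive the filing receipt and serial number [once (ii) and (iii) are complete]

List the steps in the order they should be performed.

Only (iv) has no prerequisites, so it is first.
(ii) needed (iv), now all done → (ii).
(iii) needed (ii) and (iv), now all done → (iii).
(v) needed (ii) and (iii), now all done → (v).
(i) is the only step now ready → (i).

(iv) → (ii) → (iii) → (v) → (i)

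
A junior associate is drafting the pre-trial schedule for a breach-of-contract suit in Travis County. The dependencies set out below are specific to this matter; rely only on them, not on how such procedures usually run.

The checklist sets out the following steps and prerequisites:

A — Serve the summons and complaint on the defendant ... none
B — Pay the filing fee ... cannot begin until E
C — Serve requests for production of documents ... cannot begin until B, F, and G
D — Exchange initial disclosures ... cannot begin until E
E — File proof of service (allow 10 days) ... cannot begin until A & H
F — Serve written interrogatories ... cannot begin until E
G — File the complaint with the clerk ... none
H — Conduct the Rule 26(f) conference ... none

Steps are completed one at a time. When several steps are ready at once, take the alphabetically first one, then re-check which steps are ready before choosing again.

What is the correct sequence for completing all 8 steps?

A → G → H → E → B → D → F → C

Nothing is required for A, G and H. A has the earlier label → A first.
Ready: G and H. G has the earlier label → G.
That leaves H as the only ready step → H.
E needed A and H, now all done → E.
B, D and F are all available; B has the earlier label → B.
Ready: D and F. D has the earlier label → D.
F is the only step now ready → F.
C needed B, F and G, now all done → C.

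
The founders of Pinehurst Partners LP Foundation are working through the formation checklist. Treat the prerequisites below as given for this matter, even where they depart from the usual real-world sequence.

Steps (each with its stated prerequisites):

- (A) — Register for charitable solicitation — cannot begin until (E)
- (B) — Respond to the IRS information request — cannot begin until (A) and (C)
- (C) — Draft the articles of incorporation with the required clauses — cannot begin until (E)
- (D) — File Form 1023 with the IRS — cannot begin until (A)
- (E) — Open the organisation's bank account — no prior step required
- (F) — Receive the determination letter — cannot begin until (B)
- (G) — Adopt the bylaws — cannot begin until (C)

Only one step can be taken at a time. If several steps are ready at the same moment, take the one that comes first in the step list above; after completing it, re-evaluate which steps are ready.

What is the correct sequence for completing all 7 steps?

(E), (A), (C), (B), (D), (F), (G)

(E) is the only step with nothing outstanding, so it goes first.
(A) and (C) are both available; (A) is listed earlier → (A).
(D) now also ready, so the ready set is {(C), (D)}; (C) is listed earlier → (C).
Ready: (B), (D) and (G). (B) is listed earlier → (B).
(F) now also ready, so the ready set is {(D), (F), (G)}; (D) is listed earlier → (D).
Now (F) and (G) have their prerequisites met. (F) is listed earlier, so (F) next.
(G) needed (C), now all done → (G).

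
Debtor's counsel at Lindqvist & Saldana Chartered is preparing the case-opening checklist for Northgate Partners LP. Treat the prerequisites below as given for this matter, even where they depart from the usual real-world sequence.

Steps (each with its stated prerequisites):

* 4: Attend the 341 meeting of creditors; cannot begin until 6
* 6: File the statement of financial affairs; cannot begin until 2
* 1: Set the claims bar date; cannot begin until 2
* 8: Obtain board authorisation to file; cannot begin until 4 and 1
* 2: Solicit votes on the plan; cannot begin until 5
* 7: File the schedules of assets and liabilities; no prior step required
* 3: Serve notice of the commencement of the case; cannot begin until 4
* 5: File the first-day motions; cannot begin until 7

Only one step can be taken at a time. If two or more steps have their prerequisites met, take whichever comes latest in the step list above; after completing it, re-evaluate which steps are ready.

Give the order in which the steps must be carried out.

7 has no prerequisites → 7 first.
5 needed 7, now all done → 5.
2 is the only step now ready → 2.
1 and 6 are both available; 1 is listed later → 1.
6 needed 2, now all done → 6.
4 is the only step now ready → 4.
Now 3 and 8 have their prerequisites met. 3 is listed later, so 3 next.
8 needed 1 and 4, now all done → 8.

7 5 2 1 6 4 3 8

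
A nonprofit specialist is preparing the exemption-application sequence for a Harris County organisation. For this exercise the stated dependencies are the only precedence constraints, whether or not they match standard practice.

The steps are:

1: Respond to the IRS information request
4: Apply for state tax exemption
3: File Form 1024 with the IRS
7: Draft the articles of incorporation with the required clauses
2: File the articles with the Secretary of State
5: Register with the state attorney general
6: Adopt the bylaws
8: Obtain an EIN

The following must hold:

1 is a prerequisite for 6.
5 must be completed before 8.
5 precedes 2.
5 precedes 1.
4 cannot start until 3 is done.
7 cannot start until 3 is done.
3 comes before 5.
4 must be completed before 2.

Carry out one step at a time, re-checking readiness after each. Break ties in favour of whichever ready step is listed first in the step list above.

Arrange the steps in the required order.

3 4 7 5 1 2 6 8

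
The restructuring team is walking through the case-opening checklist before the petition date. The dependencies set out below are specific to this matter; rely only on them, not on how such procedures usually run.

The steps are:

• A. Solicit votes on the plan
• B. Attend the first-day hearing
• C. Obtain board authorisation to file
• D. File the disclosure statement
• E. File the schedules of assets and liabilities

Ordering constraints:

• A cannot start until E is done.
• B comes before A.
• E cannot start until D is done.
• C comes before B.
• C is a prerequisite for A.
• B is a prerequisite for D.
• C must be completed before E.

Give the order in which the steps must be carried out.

Only C has no prerequisites, so it is first.
Next only B has its prerequisites met → B.
D is the only step now ready → D.
E needed C and D, now all done → E.
A is the only step now ready → A.

C, B, D, E, A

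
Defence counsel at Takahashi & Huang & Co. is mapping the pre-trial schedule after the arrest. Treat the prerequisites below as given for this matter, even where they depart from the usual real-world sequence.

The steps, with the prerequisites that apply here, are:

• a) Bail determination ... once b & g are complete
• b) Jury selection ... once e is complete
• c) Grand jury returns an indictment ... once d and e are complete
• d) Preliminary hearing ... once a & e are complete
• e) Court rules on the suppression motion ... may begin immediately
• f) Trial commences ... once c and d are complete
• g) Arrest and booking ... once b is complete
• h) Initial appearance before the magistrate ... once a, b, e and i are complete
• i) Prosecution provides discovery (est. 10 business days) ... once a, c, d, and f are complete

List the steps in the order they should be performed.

e → b → g → a → d → c → f → i → h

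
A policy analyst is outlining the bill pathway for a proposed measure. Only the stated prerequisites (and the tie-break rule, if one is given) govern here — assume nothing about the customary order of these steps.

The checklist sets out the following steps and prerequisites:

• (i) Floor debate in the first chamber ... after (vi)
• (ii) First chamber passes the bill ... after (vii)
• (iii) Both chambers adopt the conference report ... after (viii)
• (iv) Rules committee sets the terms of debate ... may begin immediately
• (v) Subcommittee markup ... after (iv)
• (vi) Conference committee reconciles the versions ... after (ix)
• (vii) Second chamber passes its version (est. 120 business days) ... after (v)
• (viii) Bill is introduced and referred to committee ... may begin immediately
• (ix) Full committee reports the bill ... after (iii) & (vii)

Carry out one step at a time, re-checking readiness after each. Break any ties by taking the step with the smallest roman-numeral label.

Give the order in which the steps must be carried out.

Nothing is required for (iv) and (viii). (iv) has the earlier label → (iv) first.
Ready: (v) and (viii). (v) has the earlier label → (v).
(vii) now also ready, so the ready set is {(vii), (viii)}; (vii) has the earlier label → (vii).
(ii) now also ready, so the ready set is {(ii), (viii)}; (ii) has the earlier label → (ii).
That leaves (viii) as the only ready step → (viii).
(iii) needed (viii), now all done → (iii).
That leaves (ix) as the only ready step → (ix).
(vi) is the only step now ready → (vi).
Next only (i) has its prerequisites met → (i).

(iv) (v) (vii) (ii) (viii) (iii) (ix) (vi) (i)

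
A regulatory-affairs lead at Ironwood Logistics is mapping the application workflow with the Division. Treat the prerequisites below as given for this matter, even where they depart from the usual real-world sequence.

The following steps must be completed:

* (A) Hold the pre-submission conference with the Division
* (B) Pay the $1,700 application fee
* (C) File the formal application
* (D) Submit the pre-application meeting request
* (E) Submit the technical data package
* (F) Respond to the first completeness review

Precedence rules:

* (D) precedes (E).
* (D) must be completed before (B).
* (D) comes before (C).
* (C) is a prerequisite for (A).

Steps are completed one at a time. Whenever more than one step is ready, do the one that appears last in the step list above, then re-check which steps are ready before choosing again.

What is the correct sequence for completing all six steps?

Nothing is required for (F) and (D). (F) is listed later → (F) first.
Next only (D) has its prerequisites met → (D).
Now (E), (C) and (B) have their prerequisites met. (E) is listed later, so (E) next.
Ready: (C) and (B). (C) is listed later → (C).
Now (B) and (A) have their prerequisites met. (B) is listed later, so (B) next.
(A) needed (C), now all done → (A).

(F) → (D) → (E) → (C) → (B) → (A)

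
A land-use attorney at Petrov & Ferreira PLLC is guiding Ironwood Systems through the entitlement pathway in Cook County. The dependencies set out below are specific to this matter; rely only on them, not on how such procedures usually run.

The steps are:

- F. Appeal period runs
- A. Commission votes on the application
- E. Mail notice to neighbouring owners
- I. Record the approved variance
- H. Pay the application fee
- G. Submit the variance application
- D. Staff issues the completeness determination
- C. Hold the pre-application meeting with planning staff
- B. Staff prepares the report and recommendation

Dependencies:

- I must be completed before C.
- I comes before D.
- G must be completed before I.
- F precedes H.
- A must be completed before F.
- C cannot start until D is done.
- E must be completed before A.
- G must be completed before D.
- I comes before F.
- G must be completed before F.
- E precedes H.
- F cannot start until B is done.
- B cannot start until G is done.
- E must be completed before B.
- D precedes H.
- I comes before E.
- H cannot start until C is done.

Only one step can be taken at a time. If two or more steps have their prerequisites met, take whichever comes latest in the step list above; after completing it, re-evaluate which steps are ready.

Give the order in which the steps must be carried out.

G, I, D, C, E, B, A, F, H

G has no prerequisites → G first.
That leaves I as the only ready step → I.
Now D and E have their prerequisites met. D is listed later, so D next.
C now also ready, so the ready set is {C, E}; C is listed later → C.
That leaves E as the only ready step → E.
Now B and A have their prerequisites met. B is listed later, so B next.
A needed E, now all done → A.
Next only F has its prerequisites met → F.
That leaves H as the only ready step → H.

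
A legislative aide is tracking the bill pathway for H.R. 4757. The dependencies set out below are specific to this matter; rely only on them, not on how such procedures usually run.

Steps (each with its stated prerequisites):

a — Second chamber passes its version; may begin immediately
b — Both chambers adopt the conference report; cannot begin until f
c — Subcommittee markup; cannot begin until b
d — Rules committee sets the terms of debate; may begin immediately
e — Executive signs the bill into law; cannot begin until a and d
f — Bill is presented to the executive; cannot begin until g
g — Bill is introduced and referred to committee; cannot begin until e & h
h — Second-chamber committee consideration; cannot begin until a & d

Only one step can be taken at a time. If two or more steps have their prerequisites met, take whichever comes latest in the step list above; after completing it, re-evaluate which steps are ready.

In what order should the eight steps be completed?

Nothing is required for d and a. d is listed later → d first.
a is the only step now ready → a.
h and e are both available; h is listed later → h.
That leaves e as the only ready step → e.
Next only g has its prerequisites met → g.
That leaves f as the only ready step → f.
b is the only step now ready → b.
c is the only step now ready → c.

d, a, h, e, g, f, b, c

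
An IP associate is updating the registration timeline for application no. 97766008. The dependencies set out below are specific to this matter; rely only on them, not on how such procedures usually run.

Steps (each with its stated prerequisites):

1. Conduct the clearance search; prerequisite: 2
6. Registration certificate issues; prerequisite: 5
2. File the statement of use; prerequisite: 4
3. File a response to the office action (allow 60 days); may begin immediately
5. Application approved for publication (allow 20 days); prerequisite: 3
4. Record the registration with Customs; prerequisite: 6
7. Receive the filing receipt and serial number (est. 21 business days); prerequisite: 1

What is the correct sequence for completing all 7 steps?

3 has no prerequisites → 3 first.
5 is the only step now ready → 5.
That leaves 6 as the only ready step → 6.
4 needed 6, now all done → 4.
2 needed 4, now all done → 2.
Next only 1 has its prerequisites met → 1.
That leaves 7 as the only ready step → 7.

3 5 6 4 2 1 7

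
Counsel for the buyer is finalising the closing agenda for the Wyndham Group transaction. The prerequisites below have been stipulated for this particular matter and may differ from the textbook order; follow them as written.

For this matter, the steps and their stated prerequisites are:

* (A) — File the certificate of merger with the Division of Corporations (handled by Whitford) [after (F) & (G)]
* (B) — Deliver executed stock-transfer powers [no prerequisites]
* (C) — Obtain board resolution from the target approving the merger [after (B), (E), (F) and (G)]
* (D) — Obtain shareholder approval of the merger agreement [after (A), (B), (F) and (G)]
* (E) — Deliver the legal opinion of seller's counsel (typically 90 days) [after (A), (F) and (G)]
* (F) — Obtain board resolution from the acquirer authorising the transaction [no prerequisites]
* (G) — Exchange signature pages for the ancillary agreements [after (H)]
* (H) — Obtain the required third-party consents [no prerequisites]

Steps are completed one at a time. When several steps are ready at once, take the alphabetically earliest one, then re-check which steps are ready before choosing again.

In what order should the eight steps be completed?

(B), (F), (H), (G), (A), (D), (E), (C)

(B), (F) and (H) have no prerequisites; (B) has the earlier label, so (B) is first.
Now (F) and (H) have their prerequisites met. (F) has the earlier label, so (F) next.
Next only (H) has its prerequisites met → (H).
Next only (G) has its prerequisites met → (G).
That leaves (A) as the only ready step → (A).
Ready: (D) and (E). (D) has the earlier label → (D).
Next only (E) has its prerequisites met → (E).
(C) is the only step now ready → (C).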